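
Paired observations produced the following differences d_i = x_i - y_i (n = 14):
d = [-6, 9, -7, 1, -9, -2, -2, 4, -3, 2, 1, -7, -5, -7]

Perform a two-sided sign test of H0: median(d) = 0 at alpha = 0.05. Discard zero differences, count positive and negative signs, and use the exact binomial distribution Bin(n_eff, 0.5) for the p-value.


Step 1: Discard zero differences. Original n = 14; n_eff = number of nonzero differences = 14.
Nonzero differences (with sign): -6, +9, -7, +1, -9, -2, -2, +4, -3, +2, +1, -7, -5, -7
Step 2: Count signs: positive = 5, negative = 9.
Step 3: Under H0: P(positive) = 0.5, so the number of positives S ~ Bin(14, 0.5).
Step 4: Two-sided exact p-value = sum of Bin(14,0.5) probabilities at or below the observed probability = 0.423950.
Step 5: alpha = 0.05. fail to reject H0.

n_eff = 14, pos = 5, neg = 9, p = 0.423950, fail to reject H0.


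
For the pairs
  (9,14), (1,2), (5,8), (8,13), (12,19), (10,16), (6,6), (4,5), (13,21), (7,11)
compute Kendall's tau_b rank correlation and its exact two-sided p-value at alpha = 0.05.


Step 1: Enumerate the 45 unordered pairs (i,j) with i<j and classify each by sign(x_j-x_i) * sign(y_j-y_i).
  (1,2):dx=-8,dy=-12->C; (1,3):dx=-4,dy=-6->C; (1,4):dx=-1,dy=-1->C; (1,5):dx=+3,dy=+5->C
  (1,6):dx=+1,dy=+2->C; (1,7):dx=-3,dy=-8->C; (1,8):dx=-5,dy=-9->C; (1,9):dx=+4,dy=+7->C
  (1,10):dx=-2,dy=-3->C; (2,3):dx=+4,dy=+6->C; (2,4):dx=+7,dy=+11->C; (2,5):dx=+11,dy=+17->C
  (2,6):dx=+9,dy=+14->C; (2,7):dx=+5,dy=+4->C; (2,8):dx=+3,dy=+3->C; (2,9):dx=+12,dy=+19->C
  (2,10):dx=+6,dy=+9->C; (3,4):dx=+3,dy=+5->C; (3,5):dx=+7,dy=+11->C; (3,6):dx=+5,dy=+8->C
  (3,7):dx=+1,dy=-2->D; (3,8):dx=-1,dy=-3->C; (3,9):dx=+8,dy=+13->C; (3,10):dx=+2,dy=+3->C
  (4,5):dx=+4,dy=+6->C; (4,6):dx=+2,dy=+3->C; (4,7):dx=-2,dy=-7->C; (4,8):dx=-4,dy=-8->C
  (4,9):dx=+5,dy=+8->C; (4,10):dx=-1,dy=-2->C; (5,6):dx=-2,dy=-3->C; (5,7):dx=-6,dy=-13->C
  (5,8):dx=-8,dy=-14->C; (5,9):dx=+1,dy=+2->C; (5,10):dx=-5,dy=-8->C; (6,7):dx=-4,dy=-10->C
  (6,8):dx=-6,dy=-11->C; (6,9):dx=+3,dy=+5->C; (6,10):dx=-3,dy=-5->C; (7,8):dx=-2,dy=-1->C
  (7,9):dx=+7,dy=+15->C; (7,10):dx=+1,dy=+5->C; (8,9):dx=+9,dy=+16->C; (8,10):dx=+3,dy=+6->C
  (9,10):dx=-6,dy=-10->C
Step 2: C = 44, D = 1, total pairs = 45.
Step 3: tau = (C - D)/(n(n-1)/2) = (44 - 1)/45 = 0.955556.
Step 4: Exact two-sided p-value (enumerate n! = 3628800 permutations of y under H0): p = 0.000006.
Step 5: alpha = 0.05. reject H0.

tau_b = 0.9556 (C=44, D=1), p = 0.000006, reject H0.


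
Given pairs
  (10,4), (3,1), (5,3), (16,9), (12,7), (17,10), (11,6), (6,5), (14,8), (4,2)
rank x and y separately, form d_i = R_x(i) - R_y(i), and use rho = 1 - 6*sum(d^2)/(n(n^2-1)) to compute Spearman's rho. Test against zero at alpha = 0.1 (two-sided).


Step 1: Rank x and y separately (midranks; no ties here).
rank(x): 10->5, 3->1, 5->3, 16->9, 12->7, 17->10, 11->6, 6->4, 14->8, 4->2
rank(y): 4->4, 1->1, 3->3, 9->9, 7->7, 10->10, 6->6, 5->5, 8->8, 2->2
Step 2: d_i = R_x(i) - R_y(i); compute d_i^2.
  (5-4)^2=1, (1-1)^2=0, (3-3)^2=0, (9-9)^2=0, (7-7)^2=0, (10-10)^2=0, (6-6)^2=0, (4-5)^2=1, (8-8)^2=0, (2-2)^2=0
sum(d^2) = 2.
Step 3: rho = 1 - 6*2 / (10*(10^2 - 1)) = 1 - 12/990 = 0.987879.
Step 4: Under H0, t = rho * sqrt((n-2)/(1-rho^2)) = 18.0003 ~ t(8).
Step 5: Two-sided p-value from the t-distribution with 8 df = 0.000000.
Step 6: alpha = 0.1. reject H0.

rho = 0.9879, p = 0.000000, reject H0 at alpha = 0.1.


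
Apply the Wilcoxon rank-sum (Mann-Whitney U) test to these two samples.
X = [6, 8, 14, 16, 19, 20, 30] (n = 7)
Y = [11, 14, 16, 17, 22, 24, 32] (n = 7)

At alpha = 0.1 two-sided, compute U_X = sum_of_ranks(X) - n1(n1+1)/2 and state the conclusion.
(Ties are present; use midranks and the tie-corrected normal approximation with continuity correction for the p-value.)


Step 1: Combine and sort all 14 observations; assign midranks.
sorted (value, group): (6,X), (8,X), (11,Y), (14,X), (14,Y), (16,X), (16,Y), (17,Y), (19,X), (20,X), (22,Y), (24,Y), (30,X), (32,Y)
ranks: 6->1, 8->2, 11->3, 14->4.5, 14->4.5, 16->6.5, 16->6.5, 17->8, 19->9, 20->10, 22->11, 24->12, 30->13, 32->14
Step 2: Rank sum for X: R1 = 1 + 2 + 4.5 + 6.5 + 9 + 10 + 13 = 46.
Step 3: U_X = R1 - n1(n1+1)/2 = 46 - 7*8/2 = 46 - 28 = 18.
       U_Y = n1*n2 - U_X = 49 - 18 = 31.
Step 4: Ties are present, so use the tie-corrected normal approximation (with continuity correction) for the p-value.
Step 5: p-value = 0.442284; compare to alpha = 0.1. fail to reject H0.

U_X = 18, p = 0.442284, fail to reject H0 at alpha = 0.1.


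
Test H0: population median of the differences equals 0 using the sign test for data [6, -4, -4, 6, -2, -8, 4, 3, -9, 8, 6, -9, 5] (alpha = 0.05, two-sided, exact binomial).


Step 1: Discard zero differences. Original n = 13; n_eff = number of nonzero differences = 13.
Nonzero differences (with sign): +6, -4, -4, +6, -2, -8, +4, +3, -9, +8, +6, -9, +5
Step 2: Count signs: positive = 7, negative = 6.
Step 3: Under H0: P(positive) = 0.5, so the number of positives S ~ Bin(13, 0.5).
Step 4: Two-sided exact p-value = sum of Bin(13,0.5) probabilities at or below the observed probability = 1.000000.
Step 5: alpha = 0.05. fail to reject H0.

n_eff = 13, pos = 7, neg = 6, p = 1.000000, fail to reject H0.


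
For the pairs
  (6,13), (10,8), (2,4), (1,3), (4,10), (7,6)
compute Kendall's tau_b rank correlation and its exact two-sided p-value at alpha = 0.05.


Step 1: Enumerate the 15 unordered pairs (i,j) with i<j and classify each by sign(x_j-x_i) * sign(y_j-y_i).
  (1,2):dx=+4,dy=-5->D; (1,3):dx=-4,dy=-9->C; (1,4):dx=-5,dy=-10->C; (1,5):dx=-2,dy=-3->C
  (1,6):dx=+1,dy=-7->D; (2,3):dx=-8,dy=-4->C; (2,4):dx=-9,dy=-5->C; (2,5):dx=-6,dy=+2->D
  (2,6):dx=-3,dy=-2->C; (3,4):dx=-1,dy=-1->C; (3,5):dx=+2,dy=+6->C; (3,6):dx=+5,dy=+2->C
  (4,5):dx=+3,dy=+7->C; (4,6):dx=+6,dy=+3->C; (5,6):dx=+3,dy=-4->D
Step 2: C = 11, D = 4, total pairs = 15.
Step 3: tau = (C - D)/(n(n-1)/2) = (11 - 4)/15 = 0.466667.
Step 4: Exact two-sided p-value (enumerate n! = 720 permutations of y under H0): p = 0.272222.
Step 5: alpha = 0.05. fail to reject H0.

tau_b = 0.4667 (C=11, D=4), p = 0.272222, fail to reject H0.


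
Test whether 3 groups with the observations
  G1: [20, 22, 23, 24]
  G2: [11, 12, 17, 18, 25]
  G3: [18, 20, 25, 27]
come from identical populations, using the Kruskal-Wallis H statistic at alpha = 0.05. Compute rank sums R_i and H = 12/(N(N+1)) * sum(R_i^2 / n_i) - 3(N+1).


Step 1: Combine all N = 13 observations and assign midranks.
sorted (value, group, rank): (11,G2,1), (12,G2,2), (17,G2,3), (18,G2,4.5), (18,G3,4.5), (20,G1,6.5), (20,G3,6.5), (22,G1,8), (23,G1,9), (24,G1,10), (25,G2,11.5), (25,G3,11.5), (27,G3,13)
Step 2: Sum ranks within each group.
R_1 = 33.5 (n_1 = 4)
R_2 = 22 (n_2 = 5)
R_3 = 35.5 (n_3 = 4)
Step 3: H = 12/(N(N+1)) * sum(R_i^2/n_i) - 3(N+1)
     = 12/(13*14) * (33.5^2/4 + 22^2/5 + 35.5^2/4) - 3*14
     = 0.065934 * 692.425 - 42
     = 3.654396.
Step 4: Ties present; correction factor C = 1 - 18/(13^3 - 13) = 0.991758. Corrected H = 3.654396 / 0.991758 = 3.684765.
Step 5: Under H0, H ~ chi^2(2); p-value = 0.158440.
Step 6: alpha = 0.05. fail to reject H0.

H = 3.6848, df = 2, p = 0.158440, fail to reject H0.


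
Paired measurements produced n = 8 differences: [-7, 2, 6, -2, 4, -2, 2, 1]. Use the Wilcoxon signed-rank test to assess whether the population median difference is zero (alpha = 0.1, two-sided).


Step 1: Drop any zero differences (none here) and take |d_i|.
|d| = [7, 2, 6, 2, 4, 2, 2, 1]
Step 2: Midrank |d_i| (ties get averaged ranks).
ranks: |7|->8, |2|->3.5, |6|->7, |2|->3.5, |4|->6, |2|->3.5, |2|->3.5, |1|->1
Step 3: Attach original signs; sum ranks with positive sign and with negative sign.
W+ = 3.5 + 7 + 6 + 3.5 + 1 = 21
W- = 8 + 3.5 + 3.5 = 15
(Check: W+ + W- = 36 should equal n(n+1)/2 = 36.)
Step 4: Test statistic W = min(W+, W-) = 15.
Step 5: Ties in |d|, so use the tie-corrected normal approximation.
        E[W] = n(n+1)/4 = 8*9/4 = 18.
        Tie groups: |d|=2 (t=4); sum(t^3 - t) = 60.
        Var[W] = n(n+1)(2n+1)/24 - sum(t^3-t)/48 = 1224/24 - 60/48 = 49.75.
        z = (W - E[W]) / sqrt(Var[W]) = (15 - 18) / 7.0534 = -0.4253.
        Two-sided p = 2*Phi(z) = 0.670597.
Step 6: alpha = 0.1. fail to reject H0.

W+ = 21, W- = 15, W = min = 15, p = 0.670597, fail to reject H0.


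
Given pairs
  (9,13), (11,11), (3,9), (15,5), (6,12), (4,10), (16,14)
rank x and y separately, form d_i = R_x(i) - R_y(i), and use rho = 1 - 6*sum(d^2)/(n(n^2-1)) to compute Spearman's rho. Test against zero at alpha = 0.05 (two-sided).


Step 1: Rank x and y separately (midranks; no ties here).
rank(x): 9->4, 11->5, 3->1, 15->6, 6->3, 4->2, 16->7
rank(y): 13->6, 11->4, 9->2, 5->1, 12->5, 10->3, 14->7
Step 2: d_i = R_x(i) - R_y(i); compute d_i^2.
  (4-6)^2=4, (5-4)^2=1, (1-2)^2=1, (6-1)^2=25, (3-5)^2=4, (2-3)^2=1, (7-7)^2=0
sum(d^2) = 36.
Step 3: rho = 1 - 6*36 / (7*(7^2 - 1)) = 1 - 216/336 = 0.357143.
Step 4: Under H0, t = rho * sqrt((n-2)/(1-rho^2)) = 0.8550 ~ t(5).
Step 5: Two-sided p-value from the t-distribution with 5 df = 0.431611.
Step 6: alpha = 0.05. fail to reject H0.

rho = 0.3571, p = 0.431611, fail to reject H0 at alpha = 0.05.


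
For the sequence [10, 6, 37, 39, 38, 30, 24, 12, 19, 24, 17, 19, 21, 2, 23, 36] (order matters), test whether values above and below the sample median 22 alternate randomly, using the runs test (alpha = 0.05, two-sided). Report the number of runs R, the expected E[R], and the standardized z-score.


Step 1: Compute median = 22; label A = above, B = below.
Labels in order: BBAAAAABBABBBBAA  (n_A = 8, n_B = 8)
Step 2: Count runs R = 6.
Step 3: Under H0 (random ordering), E[R] = 2*n_A*n_B/(n_A+n_B) + 1 = 2*8*8/16 + 1 = 9.0000.
        Var[R] = 2*n_A*n_B*(2*n_A*n_B - n_A - n_B) / ((n_A+n_B)^2 * (n_A+n_B-1)) = 14336/3840 = 3.7333.
        SD[R] = 1.9322.
Step 4: Continuity-corrected z = (R + 0.5 - E[R]) / SD[R] = (6 + 0.5 - 9.0000) / 1.9322 = -1.2939.
Step 5: Two-sided p-value via normal approximation = 2*(1 - Phi(|z|)) = 0.195709.
Step 6: alpha = 0.05. fail to reject H0.

R = 6, z = -1.2939, p = 0.195709, fail to reject H0.


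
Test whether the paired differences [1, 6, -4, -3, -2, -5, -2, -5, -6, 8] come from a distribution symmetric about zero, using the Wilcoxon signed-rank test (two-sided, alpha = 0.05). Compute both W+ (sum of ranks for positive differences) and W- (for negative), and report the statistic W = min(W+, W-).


Step 1: Drop any zero differences (none here) and take |d_i|.
|d| = [1, 6, 4, 3, 2, 5, 2, 5, 6, 8]
Step 2: Midrank |d_i| (ties get averaged ranks).
ranks: |1|->1, |6|->8.5, |4|->5, |3|->4, |2|->2.5, |5|->6.5, |2|->2.5, |5|->6.5, |6|->8.5, |8|->10
Step 3: Attach original signs; sum ranks with positive sign and with negative sign.
W+ = 1 + 8.5 + 10 = 19.5
W- = 5 + 4 + 2.5 + 6.5 + 2.5 + 6.5 + 8.5 = 35.5
(Check: W+ + W- = 55 should equal n(n+1)/2 = 55.)
Step 4: Test statistic W = min(W+, W-) = 19.5.
Step 5: Ties in |d|, so use the tie-corrected normal approximation.
        E[W] = n(n+1)/4 = 10*11/4 = 27.5.
        Tie groups: |d|=2 (t=2), |d|=5 (t=2), |d|=6 (t=2); sum(t^3 - t) = 18.
        Var[W] = n(n+1)(2n+1)/24 - sum(t^3-t)/48 = 2310/24 - 18/48 = 95.875.
        z = (W - E[W]) / sqrt(Var[W]) = (19.5 - 27.5) / 9.7916 = -0.8170.
        Two-sided p = 2*Phi(z) = 0.413912.
Step 6: alpha = 0.05. fail to reject H0.

W+ = 19.5, W- = 35.5, W = min = 19.5, p = 0.413912, fail to reject H0.


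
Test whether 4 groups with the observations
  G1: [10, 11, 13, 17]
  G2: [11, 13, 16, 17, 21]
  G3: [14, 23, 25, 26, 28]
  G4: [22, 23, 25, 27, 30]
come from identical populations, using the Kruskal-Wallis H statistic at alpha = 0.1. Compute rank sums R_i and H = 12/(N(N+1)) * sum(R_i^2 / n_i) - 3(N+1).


Step 1: Combine all N = 19 observations and assign midranks.
sorted (value, group, rank): (10,G1,1), (11,G1,2.5), (11,G2,2.5), (13,G1,4.5), (13,G2,4.5), (14,G3,6), (16,G2,7), (17,G1,8.5), (17,G2,8.5), (21,G2,10), (22,G4,11), (23,G3,12.5), (23,G4,12.5), (25,G3,14.5), (25,G4,14.5), (26,G3,16), (27,G4,17), (28,G3,18), (30,G4,19)
Step 2: Sum ranks within each group.
R_1 = 16.5 (n_1 = 4)
R_2 = 32.5 (n_2 = 5)
R_3 = 67 (n_3 = 5)
R_4 = 74 (n_4 = 5)
Step 3: H = 12/(N(N+1)) * sum(R_i^2/n_i) - 3(N+1)
     = 12/(19*20) * (16.5^2/4 + 32.5^2/5 + 67^2/5 + 74^2/5) - 3*20
     = 0.031579 * 2272.31 - 60
     = 11.757237.
Step 4: Ties present; correction factor C = 1 - 30/(19^3 - 19) = 0.995614. Corrected H = 11.757237 / 0.995614 = 11.809031.
Step 5: Under H0, H ~ chi^2(3); p-value = 0.008067.
Step 6: alpha = 0.1. reject H0.

H = 11.8090, df = 3, p = 0.008067, reject H0.


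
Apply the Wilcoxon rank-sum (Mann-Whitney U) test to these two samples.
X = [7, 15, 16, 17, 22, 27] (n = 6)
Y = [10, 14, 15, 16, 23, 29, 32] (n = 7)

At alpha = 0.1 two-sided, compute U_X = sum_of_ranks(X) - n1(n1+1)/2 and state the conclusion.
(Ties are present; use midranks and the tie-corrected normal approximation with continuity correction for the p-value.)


Step 1: Combine and sort all 13 observations; assign midranks.
sorted (value, group): (7,X), (10,Y), (14,Y), (15,X), (15,Y), (16,X), (16,Y), (17,X), (22,X), (23,Y), (27,X), (29,Y), (32,Y)
ranks: 7->1, 10->2, 14->3, 15->4.5, 15->4.5, 16->6.5, 16->6.5, 17->8, 22->9, 23->10, 27->11, 29->12, 32->13
Step 2: Rank sum for X: R1 = 1 + 4.5 + 6.5 + 8 + 9 + 11 = 40.
Step 3: U_X = R1 - n1(n1+1)/2 = 40 - 6*7/2 = 40 - 21 = 19.
       U_Y = n1*n2 - U_X = 42 - 19 = 23.
Step 4: Ties are present, so use the tie-corrected normal approximation (with continuity correction) for the p-value.
Step 5: p-value = 0.829863; compare to alpha = 0.1. fail to reject H0.

U_X = 19, p = 0.829863, fail to reject H0 at alpha = 0.1.


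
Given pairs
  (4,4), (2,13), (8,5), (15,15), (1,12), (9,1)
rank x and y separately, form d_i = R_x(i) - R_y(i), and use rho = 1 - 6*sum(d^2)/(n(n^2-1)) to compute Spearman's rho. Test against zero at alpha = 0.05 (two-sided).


Step 1: Rank x and y separately (midranks; no ties here).
rank(x): 4->3, 2->2, 8->4, 15->6, 1->1, 9->5
rank(y): 4->2, 13->5, 5->3, 15->6, 12->4, 1->1
Step 2: d_i = R_x(i) - R_y(i); compute d_i^2.
  (3-2)^2=1, (2-5)^2=9, (4-3)^2=1, (6-6)^2=0, (1-4)^2=9, (5-1)^2=16
sum(d^2) = 36.
Step 3: rho = 1 - 6*36 / (6*(6^2 - 1)) = 1 - 216/210 = -0.028571.
Step 4: Under H0, t = rho * sqrt((n-2)/(1-rho^2)) = -0.0572 ~ t(4).
Step 5: Two-sided p-value from the t-distribution with 4 df = 0.957155.
Step 6: alpha = 0.05. fail to reject H0.

rho = -0.0286, p = 0.957155, fail to reject H0 at alpha = 0.05.


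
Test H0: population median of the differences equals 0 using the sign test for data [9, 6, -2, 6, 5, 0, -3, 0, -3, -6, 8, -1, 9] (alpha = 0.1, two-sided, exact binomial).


Step 1: Discard zero differences. Original n = 13; n_eff = number of nonzero differences = 11.
Nonzero differences (with sign): +9, +6, -2, +6, +5, -3, -3, -6, +8, -1, +9
Step 2: Count signs: positive = 6, negative = 5.
Step 3: Under H0: P(positive) = 0.5, so the number of positives S ~ Bin(11, 0.5).
Step 4: Two-sided exact p-value = sum of Bin(11,0.5) probabilities at or below the observed probability = 1.000000.
Step 5: alpha = 0.1. fail to reject H0.

n_eff = 11, pos = 6, neg = 5, p = 1.000000, fail to reject H0.


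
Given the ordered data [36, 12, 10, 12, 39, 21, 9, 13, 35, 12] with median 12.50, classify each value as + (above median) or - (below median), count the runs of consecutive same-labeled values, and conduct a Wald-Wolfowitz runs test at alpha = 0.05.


Step 1: Compute median = 12.50; label A = above, B = below.
Labels in order: ABBBAABAAB  (n_A = 5, n_B = 5)
Step 2: Count runs R = 6.
Step 3: Under H0 (random ordering), E[R] = 2*n_A*n_B/(n_A+n_B) + 1 = 2*5*5/10 + 1 = 6.0000.
        Var[R] = 2*n_A*n_B*(2*n_A*n_B - n_A - n_B) / ((n_A+n_B)^2 * (n_A+n_B-1)) = 2000/900 = 2.2222.
        SD[R] = 1.4907.
Step 4: R = E[R], so z = 0 with no continuity correction.
Step 5: Two-sided p-value via normal approximation = 2*(1 - Phi(|z|)) = 1.000000.
Step 6: alpha = 0.05. fail to reject H0.

R = 6, z = 0.0000, p = 1.000000, fail to reject H0.


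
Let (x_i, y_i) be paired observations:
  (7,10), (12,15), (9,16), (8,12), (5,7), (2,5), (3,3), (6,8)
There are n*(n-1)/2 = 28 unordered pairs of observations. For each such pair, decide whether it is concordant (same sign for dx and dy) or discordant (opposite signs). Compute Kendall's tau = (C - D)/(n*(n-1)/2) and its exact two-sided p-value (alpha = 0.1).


Step 1: Enumerate the 28 unordered pairs (i,j) with i<j and classify each by sign(x_j-x_i) * sign(y_j-y_i).
  (1,2):dx=+5,dy=+5->C; (1,3):dx=+2,dy=+6->C; (1,4):dx=+1,dy=+2->C; (1,5):dx=-2,dy=-3->C
  (1,6):dx=-5,dy=-5->C; (1,7):dx=-4,dy=-7->C; (1,8):dx=-1,dy=-2->C; (2,3):dx=-3,dy=+1->D
  (2,4):dx=-4,dy=-3->C; (2,5):dx=-7,dy=-8->C; (2,6):dx=-10,dy=-10->C; (2,7):dx=-9,dy=-12->C
  (2,8):dx=-6,dy=-7->C; (3,4):dx=-1,dy=-4->C; (3,5):dx=-4,dy=-9->C; (3,6):dx=-7,dy=-11->C
  (3,7):dx=-6,dy=-13->C; (3,8):dx=-3,dy=-8->C; (4,5):dx=-3,dy=-5->C; (4,6):dx=-6,dy=-7->C
  (4,7):dx=-5,dy=-9->C; (4,8):dx=-2,dy=-4->C; (5,6):dx=-3,dy=-2->C; (5,7):dx=-2,dy=-4->C
  (5,8):dx=+1,dy=+1->C; (6,7):dx=+1,dy=-2->D; (6,8):dx=+4,dy=+3->C; (7,8):dx=+3,dy=+5->C
Step 2: C = 26, D = 2, total pairs = 28.
Step 3: tau = (C - D)/(n(n-1)/2) = (26 - 2)/28 = 0.857143.
Step 4: Exact two-sided p-value (enumerate n! = 40320 permutations of y under H0): p = 0.001736.
Step 5: alpha = 0.1. reject H0.

tau_b = 0.8571 (C=26, D=2), p = 0.001736, reject H0.


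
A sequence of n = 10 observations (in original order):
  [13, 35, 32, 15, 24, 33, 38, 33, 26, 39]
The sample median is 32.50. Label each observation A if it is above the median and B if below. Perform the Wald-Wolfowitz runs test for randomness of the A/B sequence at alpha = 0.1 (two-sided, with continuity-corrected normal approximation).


Step 1: Compute median = 32.50; label A = above, B = below.
Labels in order: BABBBAAABA  (n_A = 5, n_B = 5)
Step 2: Count runs R = 6.
Step 3: Under H0 (random ordering), E[R] = 2*n_A*n_B/(n_A+n_B) + 1 = 2*5*5/10 + 1 = 6.0000.
        Var[R] = 2*n_A*n_B*(2*n_A*n_B - n_A - n_B) / ((n_A+n_B)^2 * (n_A+n_B-1)) = 2000/900 = 2.2222.
        SD[R] = 1.4907.
Step 4: R = E[R], so z = 0 with no continuity correction.
Step 5: Two-sided p-value via normal approximation = 2*(1 - Phi(|z|)) = 1.000000.
Step 6: alpha = 0.1. fail to reject H0.

R = 6, z = 0.0000, p = 1.000000, fail to reject H0.


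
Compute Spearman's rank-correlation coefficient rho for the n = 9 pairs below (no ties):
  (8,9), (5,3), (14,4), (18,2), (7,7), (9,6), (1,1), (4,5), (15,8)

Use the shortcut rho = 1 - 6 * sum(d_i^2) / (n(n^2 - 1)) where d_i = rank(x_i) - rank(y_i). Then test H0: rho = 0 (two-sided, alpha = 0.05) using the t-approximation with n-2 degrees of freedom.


Step 1: Rank x and y separately (midranks; no ties here).
rank(x): 8->5, 5->3, 14->7, 18->9, 7->4, 9->6, 1->1, 4->2, 15->8
rank(y): 9->9, 3->3, 4->4, 2->2, 7->7, 6->6, 1->1, 5->5, 8->8
Step 2: d_i = R_x(i) - R_y(i); compute d_i^2.
  (5-9)^2=16, (3-3)^2=0, (7-4)^2=9, (9-2)^2=49, (4-7)^2=9, (6-6)^2=0, (1-1)^2=0, (2-5)^2=9, (8-8)^2=0
sum(d^2) = 92.
Step 3: rho = 1 - 6*92 / (9*(9^2 - 1)) = 1 - 552/720 = 0.233333.
Step 4: Under H0, t = rho * sqrt((n-2)/(1-rho^2)) = 0.6349 ~ t(7).
Step 5: Two-sided p-value from the t-distribution with 7 df = 0.545699.
Step 6: alpha = 0.05. fail to reject H0.

rho = 0.2333, p = 0.545699, fail to reject H0 at alpha = 0.05.


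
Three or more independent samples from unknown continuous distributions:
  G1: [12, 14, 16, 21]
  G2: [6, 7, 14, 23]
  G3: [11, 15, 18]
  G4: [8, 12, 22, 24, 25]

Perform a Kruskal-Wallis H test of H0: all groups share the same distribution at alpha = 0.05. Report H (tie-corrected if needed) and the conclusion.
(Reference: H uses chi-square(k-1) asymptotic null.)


Step 1: Combine all N = 16 observations and assign midranks.
sorted (value, group, rank): (6,G2,1), (7,G2,2), (8,G4,3), (11,G3,4), (12,G1,5.5), (12,G4,5.5), (14,G1,7.5), (14,G2,7.5), (15,G3,9), (16,G1,10), (18,G3,11), (21,G1,12), (22,G4,13), (23,G2,14), (24,G4,15), (25,G4,16)
Step 2: Sum ranks within each group.
R_1 = 35 (n_1 = 4)
R_2 = 24.5 (n_2 = 4)
R_3 = 24 (n_3 = 3)
R_4 = 52.5 (n_4 = 5)
Step 3: H = 12/(N(N+1)) * sum(R_i^2/n_i) - 3(N+1)
     = 12/(16*17) * (35^2/4 + 24.5^2/4 + 24^2/3 + 52.5^2/5) - 3*17
     = 0.044118 * 1199.56 - 51
     = 1.921875.
Step 4: Ties present; correction factor C = 1 - 12/(16^3 - 16) = 0.997059. Corrected H = 1.921875 / 0.997059 = 1.927544.
Step 5: Under H0, H ~ chi^2(3); p-value = 0.587580.
Step 6: alpha = 0.05. fail to reject H0.

H = 1.9275, df = 3, p = 0.587580, fail to reject H0.


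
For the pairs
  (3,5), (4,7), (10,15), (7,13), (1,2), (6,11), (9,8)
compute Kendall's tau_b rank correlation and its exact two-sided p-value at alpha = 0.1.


Step 1: Enumerate the 21 unordered pairs (i,j) with i<j and classify each by sign(x_j-x_i) * sign(y_j-y_i).
  (1,2):dx=+1,dy=+2->C; (1,3):dx=+7,dy=+10->C; (1,4):dx=+4,dy=+8->C; (1,5):dx=-2,dy=-3->C
  (1,6):dx=+3,dy=+6->C; (1,7):dx=+6,dy=+3->C; (2,3):dx=+6,dy=+8->C; (2,4):dx=+3,dy=+6->C
  (2,5):dx=-3,dy=-5->C; (2,6):dx=+2,dy=+4->C; (2,7):dx=+5,dy=+1->C; (3,4):dx=-3,dy=-2->C
  (3,5):dx=-9,dy=-13->C; (3,6):dx=-4,dy=-4->C; (3,7):dx=-1,dy=-7->C; (4,5):dx=-6,dy=-11->C
  (4,6):dx=-1,dy=-2->C; (4,7):dx=+2,dy=-5->D; (5,6):dx=+5,dy=+9->C; (5,7):dx=+8,dy=+6->C
  (6,7):dx=+3,dy=-3->D
Step 2: C = 19, D = 2, total pairs = 21.
Step 3: tau = (C - D)/(n(n-1)/2) = (19 - 2)/21 = 0.809524.
Step 4: Exact two-sided p-value (enumerate n! = 5040 permutations of y under H0): p = 0.010714.
Step 5: alpha = 0.1. reject H0.

tau_b = 0.8095 (C=19, D=2), p = 0.010714, reject H0.


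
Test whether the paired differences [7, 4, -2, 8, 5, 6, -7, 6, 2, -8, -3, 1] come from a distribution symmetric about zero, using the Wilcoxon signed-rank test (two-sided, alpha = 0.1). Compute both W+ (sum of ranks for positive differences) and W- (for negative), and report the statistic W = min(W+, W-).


Step 1: Drop any zero differences (none here) and take |d_i|.
|d| = [7, 4, 2, 8, 5, 6, 7, 6, 2, 8, 3, 1]
Step 2: Midrank |d_i| (ties get averaged ranks).
ranks: |7|->9.5, |4|->5, |2|->2.5, |8|->11.5, |5|->6, |6|->7.5, |7|->9.5, |6|->7.5, |2|->2.5, |8|->11.5, |3|->4, |1|->1
Step 3: Attach original signs; sum ranks with positive sign and with negative sign.
W+ = 9.5 + 5 + 11.5 + 6 + 7.5 + 7.5 + 2.5 + 1 = 50.5
W- = 2.5 + 9.5 + 11.5 + 4 = 27.5
(Check: W+ + W- = 78 should equal n(n+1)/2 = 78.)
Step 4: Test statistic W = min(W+, W-) = 27.5.
Step 5: Ties in |d|, so use the tie-corrected normal approximation.
        E[W] = n(n+1)/4 = 12*13/4 = 39.
        Tie groups: |d|=2 (t=2), |d|=6 (t=2), |d|=7 (t=2), |d|=8 (t=2); sum(t^3 - t) = 24.
        Var[W] = n(n+1)(2n+1)/24 - sum(t^3-t)/48 = 3900/24 - 24/48 = 162.
        z = (W - E[W]) / sqrt(Var[W]) = (27.5 - 39) / 12.7279 = -0.9035.
        Two-sided p = 2*Phi(z) = 0.366247.
Step 6: alpha = 0.1. fail to reject H0.

W+ = 50.5, W- = 27.5, W = min = 27.5, p = 0.366247, fail to reject H0.


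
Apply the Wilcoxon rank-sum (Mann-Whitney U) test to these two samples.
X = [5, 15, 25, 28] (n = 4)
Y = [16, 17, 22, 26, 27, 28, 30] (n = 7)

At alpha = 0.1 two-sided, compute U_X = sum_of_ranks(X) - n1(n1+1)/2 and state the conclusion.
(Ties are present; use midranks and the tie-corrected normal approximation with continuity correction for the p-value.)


Step 1: Combine and sort all 11 observations; assign midranks.
sorted (value, group): (5,X), (15,X), (16,Y), (17,Y), (22,Y), (25,X), (26,Y), (27,Y), (28,X), (28,Y), (30,Y)
ranks: 5->1, 15->2, 16->3, 17->4, 22->5, 25->6, 26->7, 27->8, 28->9.5, 28->9.5, 30->11
Step 2: Rank sum for X: R1 = 1 + 2 + 6 + 9.5 = 18.5.
Step 3: U_X = R1 - n1(n1+1)/2 = 18.5 - 4*5/2 = 18.5 - 10 = 8.5.
       U_Y = n1*n2 - U_X = 28 - 8.5 = 19.5.
Step 4: Ties are present, so use the tie-corrected normal approximation (with continuity correction) for the p-value.
Step 5: p-value = 0.343605; compare to alpha = 0.1. fail to reject H0.

U_X = 8.5, p = 0.343605, fail to reject H0 at alpha = 0.1.


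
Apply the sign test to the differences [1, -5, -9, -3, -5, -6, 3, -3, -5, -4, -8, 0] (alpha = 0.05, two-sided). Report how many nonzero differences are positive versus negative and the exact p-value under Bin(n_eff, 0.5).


Step 1: Discard zero differences. Original n = 12; n_eff = number of nonzero differences = 11.
Nonzero differences (with sign): +1, -5, -9, -3, -5, -6, +3, -3, -5, -4, -8
Step 2: Count signs: positive = 2, negative = 9.
Step 3: Under H0: P(positive) = 0.5, so the number of positives S ~ Bin(11, 0.5).
Step 4: Two-sided exact p-value = sum of Bin(11,0.5) probabilities at or below the observed probability = 0.065430.
Step 5: alpha = 0.05. fail to reject H0.

n_eff = 11, pos = 2, neg = 9, p = 0.065430, fail to reject H0.


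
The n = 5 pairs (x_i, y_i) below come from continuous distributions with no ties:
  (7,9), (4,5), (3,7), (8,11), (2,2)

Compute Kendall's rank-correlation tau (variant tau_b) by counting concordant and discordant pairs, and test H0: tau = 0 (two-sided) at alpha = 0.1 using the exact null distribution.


Step 1: Enumerate the 10 unordered pairs (i,j) with i<j and classify each by sign(x_j-x_i) * sign(y_j-y_i).
  (1,2):dx=-3,dy=-4->C; (1,3):dx=-4,dy=-2->C; (1,4):dx=+1,dy=+2->C; (1,5):dx=-5,dy=-7->C
  (2,3):dx=-1,dy=+2->D; (2,4):dx=+4,dy=+6->C; (2,5):dx=-2,dy=-3->C; (3,4):dx=+5,dy=+4->C
  (3,5):dx=-1,dy=-5->C; (4,5):dx=-6,dy=-9->C
Step 2: C = 9, D = 1, total pairs = 10.
Step 3: tau = (C - D)/(n(n-1)/2) = (9 - 1)/10 = 0.800000.
Step 4: Exact two-sided p-value (enumerate n! = 120 permutations of y under H0): p = 0.083333.
Step 5: alpha = 0.1. reject H0.

tau_b = 0.8000 (C=9, D=1), p = 0.083333, reject H0.


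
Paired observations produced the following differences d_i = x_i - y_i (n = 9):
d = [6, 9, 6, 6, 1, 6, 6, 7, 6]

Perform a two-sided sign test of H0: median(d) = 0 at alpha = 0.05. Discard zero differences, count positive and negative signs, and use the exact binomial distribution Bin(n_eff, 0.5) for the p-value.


Step 1: Discard zero differences. Original n = 9; n_eff = number of nonzero differences = 9.
Nonzero differences (with sign): +6, +9, +6, +6, +1, +6, +6, +7, +6
Step 2: Count signs: positive = 9, negative = 0.
Step 3: Under H0: P(positive) = 0.5, so the number of positives S ~ Bin(9, 0.5).
Step 4: Two-sided exact p-value = sum of Bin(9,0.5) probabilities at or below the observed probability = 0.003906.
Step 5: alpha = 0.05. reject H0.

n_eff = 9, pos = 9, neg = 0, p = 0.003906, reject H0.


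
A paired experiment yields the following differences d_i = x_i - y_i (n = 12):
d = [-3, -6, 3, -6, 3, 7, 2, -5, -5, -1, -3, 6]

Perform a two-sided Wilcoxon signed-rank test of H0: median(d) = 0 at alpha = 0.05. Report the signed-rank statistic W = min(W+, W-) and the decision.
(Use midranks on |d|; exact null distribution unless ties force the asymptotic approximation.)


Step 1: Drop any zero differences (none here) and take |d_i|.
|d| = [3, 6, 3, 6, 3, 7, 2, 5, 5, 1, 3, 6]
Step 2: Midrank |d_i| (ties get averaged ranks).
ranks: |3|->4.5, |6|->10, |3|->4.5, |6|->10, |3|->4.5, |7|->12, |2|->2, |5|->7.5, |5|->7.5, |1|->1, |3|->4.5, |6|->10
Step 3: Attach original signs; sum ranks with positive sign and with negative sign.
W+ = 4.5 + 4.5 + 12 + 2 + 10 = 33
W- = 4.5 + 10 + 10 + 7.5 + 7.5 + 1 + 4.5 = 45
(Check: W+ + W- = 78 should equal n(n+1)/2 = 78.)
Step 4: Test statistic W = min(W+, W-) = 33.
Step 5: Ties in |d|, so use the tie-corrected normal approximation.
        E[W] = n(n+1)/4 = 12*13/4 = 39.
        Tie groups: |d|=3 (t=4), |d|=5 (t=2), |d|=6 (t=3); sum(t^3 - t) = 90.
        Var[W] = n(n+1)(2n+1)/24 - sum(t^3-t)/48 = 3900/24 - 90/48 = 160.625.
        z = (W - E[W]) / sqrt(Var[W]) = (33 - 39) / 12.6738 = -0.4734.
        Two-sided p = 2*Phi(z) = 0.635915.
Step 6: alpha = 0.05. fail to reject H0.

W+ = 33, W- = 45, W = min = 33, p = 0.635915, fail to reject H0.


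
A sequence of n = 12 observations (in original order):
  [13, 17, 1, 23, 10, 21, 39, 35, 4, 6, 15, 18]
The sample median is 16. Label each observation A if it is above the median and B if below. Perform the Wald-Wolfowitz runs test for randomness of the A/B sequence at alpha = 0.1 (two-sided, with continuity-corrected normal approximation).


Step 1: Compute median = 16; label A = above, B = below.
Labels in order: BABABAAABBBA  (n_A = 6, n_B = 6)
Step 2: Count runs R = 8.
Step 3: Under H0 (random ordering), E[R] = 2*n_A*n_B/(n_A+n_B) + 1 = 2*6*6/12 + 1 = 7.0000.
        Var[R] = 2*n_A*n_B*(2*n_A*n_B - n_A - n_B) / ((n_A+n_B)^2 * (n_A+n_B-1)) = 4320/1584 = 2.7273.
        SD[R] = 1.6514.
Step 4: Continuity-corrected z = (R - 0.5 - E[R]) / SD[R] = (8 - 0.5 - 7.0000) / 1.6514 = 0.3028.
Step 5: Two-sided p-value via normal approximation = 2*(1 - Phi(|z|)) = 0.762069.
Step 6: alpha = 0.1. fail to reject H0.

R = 8, z = 0.3028, p = 0.762069, fail to reject H0.


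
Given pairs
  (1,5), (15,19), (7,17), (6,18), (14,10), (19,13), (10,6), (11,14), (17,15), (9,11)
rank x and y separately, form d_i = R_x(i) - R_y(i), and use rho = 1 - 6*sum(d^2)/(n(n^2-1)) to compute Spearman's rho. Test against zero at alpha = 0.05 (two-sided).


Step 1: Rank x and y separately (midranks; no ties here).
rank(x): 1->1, 15->8, 7->3, 6->2, 14->7, 19->10, 10->5, 11->6, 17->9, 9->4
rank(y): 5->1, 19->10, 17->8, 18->9, 10->3, 13->5, 6->2, 14->6, 15->7, 11->4
Step 2: d_i = R_x(i) - R_y(i); compute d_i^2.
  (1-1)^2=0, (8-10)^2=4, (3-8)^2=25, (2-9)^2=49, (7-3)^2=16, (10-5)^2=25, (5-2)^2=9, (6-6)^2=0, (9-7)^2=4, (4-4)^2=0
sum(d^2) = 132.
Step 3: rho = 1 - 6*132 / (10*(10^2 - 1)) = 1 - 792/990 = 0.200000.
Step 4: Under H0, t = rho * sqrt((n-2)/(1-rho^2)) = 0.5774 ~ t(8).
Step 5: Two-sided p-value from the t-distribution with 8 df = 0.579584.
Step 6: alpha = 0.05. fail to reject H0.

rho = 0.2000, p = 0.579584, fail to reject H0 at alpha = 0.05.


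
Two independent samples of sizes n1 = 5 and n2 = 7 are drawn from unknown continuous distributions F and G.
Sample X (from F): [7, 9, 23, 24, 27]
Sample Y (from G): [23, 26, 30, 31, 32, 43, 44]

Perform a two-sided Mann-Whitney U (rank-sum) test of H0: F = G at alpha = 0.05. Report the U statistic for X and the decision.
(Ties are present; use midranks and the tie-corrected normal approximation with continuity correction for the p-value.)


Step 1: Combine and sort all 12 observations; assign midranks.
sorted (value, group): (7,X), (9,X), (23,X), (23,Y), (24,X), (26,Y), (27,X), (30,Y), (31,Y), (32,Y), (43,Y), (44,Y)
ranks: 7->1, 9->2, 23->3.5, 23->3.5, 24->5, 26->6, 27->7, 30->8, 31->9, 32->10, 43->11, 44->12
Step 2: Rank sum for X: R1 = 1 + 2 + 3.5 + 5 + 7 = 18.5.
Step 3: U_X = R1 - n1(n1+1)/2 = 18.5 - 5*6/2 = 18.5 - 15 = 3.5.
       U_Y = n1*n2 - U_X = 35 - 3.5 = 31.5.
Step 4: Ties are present, so use the tie-corrected normal approximation (with continuity correction) for the p-value.
Step 5: p-value = 0.028075; compare to alpha = 0.05. reject H0.

U_X = 3.5, p = 0.028075, reject H0 at alpha = 0.05.


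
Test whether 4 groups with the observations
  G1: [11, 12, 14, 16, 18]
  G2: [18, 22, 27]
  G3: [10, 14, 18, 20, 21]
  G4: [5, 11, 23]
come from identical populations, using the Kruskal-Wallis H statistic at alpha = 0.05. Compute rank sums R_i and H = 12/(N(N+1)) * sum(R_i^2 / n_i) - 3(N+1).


Step 1: Combine all N = 16 observations and assign midranks.
sorted (value, group, rank): (5,G4,1), (10,G3,2), (11,G1,3.5), (11,G4,3.5), (12,G1,5), (14,G1,6.5), (14,G3,6.5), (16,G1,8), (18,G1,10), (18,G2,10), (18,G3,10), (20,G3,12), (21,G3,13), (22,G2,14), (23,G4,15), (27,G2,16)
Step 2: Sum ranks within each group.
R_1 = 33 (n_1 = 5)
R_2 = 40 (n_2 = 3)
R_3 = 43.5 (n_3 = 5)
R_4 = 19.5 (n_4 = 3)
Step 3: H = 12/(N(N+1)) * sum(R_i^2/n_i) - 3(N+1)
     = 12/(16*17) * (33^2/5 + 40^2/3 + 43.5^2/5 + 19.5^2/3) - 3*17
     = 0.044118 * 1256.33 - 51
     = 4.426471.
Step 4: Ties present; correction factor C = 1 - 36/(16^3 - 16) = 0.991176. Corrected H = 4.426471 / 0.991176 = 4.465875.
Step 5: Under H0, H ~ chi^2(3); p-value = 0.215354.
Step 6: alpha = 0.05. fail to reject H0.

H = 4.4659, df = 3, p = 0.215354, fail to reject H0.


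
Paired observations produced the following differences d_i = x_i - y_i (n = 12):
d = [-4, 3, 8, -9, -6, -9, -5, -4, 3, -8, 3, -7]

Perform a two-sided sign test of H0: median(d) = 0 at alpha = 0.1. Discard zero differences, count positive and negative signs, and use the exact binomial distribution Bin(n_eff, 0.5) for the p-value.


Step 1: Discard zero differences. Original n = 12; n_eff = number of nonzero differences = 12.
Nonzero differences (with sign): -4, +3, +8, -9, -6, -9, -5, -4, +3, -8, +3, -7
Step 2: Count signs: positive = 4, negative = 8.
Step 3: Under H0: P(positive) = 0.5, so the number of positives S ~ Bin(12, 0.5).
Step 4: Two-sided exact p-value = sum of Bin(12,0.5) probabilities at or below the observed probability = 0.387695.
Step 5: alpha = 0.1. fail to reject H0.

n_eff = 12, pos = 4, neg = 8, p = 0.387695, fail to reject H0.


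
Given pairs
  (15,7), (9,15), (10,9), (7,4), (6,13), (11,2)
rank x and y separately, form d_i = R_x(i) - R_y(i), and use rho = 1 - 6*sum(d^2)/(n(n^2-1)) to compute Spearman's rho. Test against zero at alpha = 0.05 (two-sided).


Step 1: Rank x and y separately (midranks; no ties here).
rank(x): 15->6, 9->3, 10->4, 7->2, 6->1, 11->5
rank(y): 7->3, 15->6, 9->4, 4->2, 13->5, 2->1
Step 2: d_i = R_x(i) - R_y(i); compute d_i^2.
  (6-3)^2=9, (3-6)^2=9, (4-4)^2=0, (2-2)^2=0, (1-5)^2=16, (5-1)^2=16
sum(d^2) = 50.
Step 3: rho = 1 - 6*50 / (6*(6^2 - 1)) = 1 - 300/210 = -0.428571.
Step 4: Under H0, t = rho * sqrt((n-2)/(1-rho^2)) = -0.9487 ~ t(4).
Step 5: Two-sided p-value from the t-distribution with 4 df = 0.396501.
Step 6: alpha = 0.05. fail to reject H0.

rho = -0.4286, p = 0.396501, fail to reject H0 at alpha = 0.05.


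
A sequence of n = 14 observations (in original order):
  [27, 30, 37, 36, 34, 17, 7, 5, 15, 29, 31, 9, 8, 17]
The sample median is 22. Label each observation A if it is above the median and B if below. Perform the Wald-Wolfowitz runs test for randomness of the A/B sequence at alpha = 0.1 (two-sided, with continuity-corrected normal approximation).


Step 1: Compute median = 22; label A = above, B = below.
Labels in order: AAAAABBBBAABBB  (n_A = 7, n_B = 7)
Step 2: Count runs R = 4.
Step 3: Under H0 (random ordering), E[R] = 2*n_A*n_B/(n_A+n_B) + 1 = 2*7*7/14 + 1 = 8.0000.
        Var[R] = 2*n_A*n_B*(2*n_A*n_B - n_A - n_B) / ((n_A+n_B)^2 * (n_A+n_B-1)) = 8232/2548 = 3.2308.
        SD[R] = 1.7974.
Step 4: Continuity-corrected z = (R + 0.5 - E[R]) / SD[R] = (4 + 0.5 - 8.0000) / 1.7974 = -1.9472.
Step 5: Two-sided p-value via normal approximation = 2*(1 - Phi(|z|)) = 0.051508.
Step 6: alpha = 0.1. reject H0.

R = 4, z = -1.9472, p = 0.051508, reject H0.


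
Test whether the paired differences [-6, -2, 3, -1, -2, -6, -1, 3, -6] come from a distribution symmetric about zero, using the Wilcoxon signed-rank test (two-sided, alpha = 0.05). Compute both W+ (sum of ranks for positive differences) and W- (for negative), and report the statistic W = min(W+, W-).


Step 1: Drop any zero differences (none here) and take |d_i|.
|d| = [6, 2, 3, 1, 2, 6, 1, 3, 6]
Step 2: Midrank |d_i| (ties get averaged ranks).
ranks: |6|->8, |2|->3.5, |3|->5.5, |1|->1.5, |2|->3.5, |6|->8, |1|->1.5, |3|->5.5, |6|->8
Step 3: Attach original signs; sum ranks with positive sign and with negative sign.
W+ = 5.5 + 5.5 = 11
W- = 8 + 3.5 + 1.5 + 3.5 + 8 + 1.5 + 8 = 34
(Check: W+ + W- = 45 should equal n(n+1)/2 = 45.)
Step 4: Test statistic W = min(W+, W-) = 11.
Step 5: Ties in |d|, so use the tie-corrected normal approximation.
        E[W] = n(n+1)/4 = 9*10/4 = 22.5.
        Tie groups: |d|=1 (t=2), |d|=2 (t=2), |d|=3 (t=2), |d|=6 (t=3); sum(t^3 - t) = 42.
        Var[W] = n(n+1)(2n+1)/24 - sum(t^3-t)/48 = 1710/24 - 42/48 = 70.375.
        z = (W - E[W]) / sqrt(Var[W]) = (11 - 22.5) / 8.3890 = -1.3708.
        Two-sided p = 2*Phi(z) = 0.170423.
Step 6: alpha = 0.05. fail to reject H0.

W+ = 11, W- = 34, W = min = 11, p = 0.170423, fail to reject H0.


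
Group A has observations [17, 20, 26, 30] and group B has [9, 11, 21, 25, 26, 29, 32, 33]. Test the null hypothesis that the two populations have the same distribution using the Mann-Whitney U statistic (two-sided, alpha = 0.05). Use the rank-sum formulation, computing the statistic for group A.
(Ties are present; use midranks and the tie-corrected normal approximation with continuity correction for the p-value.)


Step 1: Combine and sort all 12 observations; assign midranks.
sorted (value, group): (9,Y), (11,Y), (17,X), (20,X), (21,Y), (25,Y), (26,X), (26,Y), (29,Y), (30,X), (32,Y), (33,Y)
ranks: 9->1, 11->2, 17->3, 20->4, 21->5, 25->6, 26->7.5, 26->7.5, 29->9, 30->10, 32->11, 33->12
Step 2: Rank sum for X: R1 = 3 + 4 + 7.5 + 10 = 24.5.
Step 3: U_X = R1 - n1(n1+1)/2 = 24.5 - 4*5/2 = 24.5 - 10 = 14.5.
       U_Y = n1*n2 - U_X = 32 - 14.5 = 17.5.
Step 4: Ties are present, so use the tie-corrected normal approximation (with continuity correction) for the p-value.
Step 5: p-value = 0.864901; compare to alpha = 0.05. fail to reject H0.

U_X = 14.5, p = 0.864901, fail to reject H0 at alpha = 0.05.


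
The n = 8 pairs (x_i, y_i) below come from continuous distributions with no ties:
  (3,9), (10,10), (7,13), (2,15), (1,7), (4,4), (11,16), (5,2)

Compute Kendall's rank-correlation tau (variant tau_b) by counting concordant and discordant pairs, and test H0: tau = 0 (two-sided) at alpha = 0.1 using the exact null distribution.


Step 1: Enumerate the 28 unordered pairs (i,j) with i<j and classify each by sign(x_j-x_i) * sign(y_j-y_i).
  (1,2):dx=+7,dy=+1->C; (1,3):dx=+4,dy=+4->C; (1,4):dx=-1,dy=+6->D; (1,5):dx=-2,dy=-2->C
  (1,6):dx=+1,dy=-5->D; (1,7):dx=+8,dy=+7->C; (1,8):dx=+2,dy=-7->D; (2,3):dx=-3,dy=+3->D
  (2,4):dx=-8,dy=+5->D; (2,5):dx=-9,dy=-3->C; (2,6):dx=-6,dy=-6->C; (2,7):dx=+1,dy=+6->C
  (2,8):dx=-5,dy=-8->C; (3,4):dx=-5,dy=+2->D; (3,5):dx=-6,dy=-6->C; (3,6):dx=-3,dy=-9->C
  (3,7):dx=+4,dy=+3->C; (3,8):dx=-2,dy=-11->C; (4,5):dx=-1,dy=-8->C; (4,6):dx=+2,dy=-11->D
  (4,7):dx=+9,dy=+1->C; (4,8):dx=+3,dy=-13->D; (5,6):dx=+3,dy=-3->D; (5,7):dx=+10,dy=+9->C
  (5,8):dx=+4,dy=-5->D; (6,7):dx=+7,dy=+12->C; (6,8):dx=+1,dy=-2->D; (7,8):dx=-6,dy=-14->C
Step 2: C = 17, D = 11, total pairs = 28.
Step 3: tau = (C - D)/(n(n-1)/2) = (17 - 11)/28 = 0.214286.
Step 4: Exact two-sided p-value (enumerate n! = 40320 permutations of y under H0): p = 0.548413.
Step 5: alpha = 0.1. fail to reject H0.

tau_b = 0.2143 (C=17, D=11), p = 0.548413, fail to reject H0.


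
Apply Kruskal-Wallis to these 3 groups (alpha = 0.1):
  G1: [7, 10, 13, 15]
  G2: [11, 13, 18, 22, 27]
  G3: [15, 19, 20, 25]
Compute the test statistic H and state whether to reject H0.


Step 1: Combine all N = 13 observations and assign midranks.
sorted (value, group, rank): (7,G1,1), (10,G1,2), (11,G2,3), (13,G1,4.5), (13,G2,4.5), (15,G1,6.5), (15,G3,6.5), (18,G2,8), (19,G3,9), (20,G3,10), (22,G2,11), (25,G3,12), (27,G2,13)
Step 2: Sum ranks within each group.
R_1 = 14 (n_1 = 4)
R_2 = 39.5 (n_2 = 5)
R_3 = 37.5 (n_3 = 4)
Step 3: H = 12/(N(N+1)) * sum(R_i^2/n_i) - 3(N+1)
     = 12/(13*14) * (14^2/4 + 39.5^2/5 + 37.5^2/4) - 3*14
     = 0.065934 * 712.612 - 42
     = 4.985440.
Step 4: Ties present; correction factor C = 1 - 12/(13^3 - 13) = 0.994505. Corrected H = 4.985440 / 0.994505 = 5.012983.
Step 5: Under H0, H ~ chi^2(2); p-value = 0.081554.
Step 6: alpha = 0.1. reject H0.

H = 5.0130, df = 2, p = 0.081554, reject H0.


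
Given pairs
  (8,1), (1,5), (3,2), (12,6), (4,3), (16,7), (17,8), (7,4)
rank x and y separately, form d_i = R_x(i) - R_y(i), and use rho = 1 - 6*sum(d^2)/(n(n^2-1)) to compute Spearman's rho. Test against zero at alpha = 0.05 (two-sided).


Step 1: Rank x and y separately (midranks; no ties here).
rank(x): 8->5, 1->1, 3->2, 12->6, 4->3, 16->7, 17->8, 7->4
rank(y): 1->1, 5->5, 2->2, 6->6, 3->3, 7->7, 8->8, 4->4
Step 2: d_i = R_x(i) - R_y(i); compute d_i^2.
  (5-1)^2=16, (1-5)^2=16, (2-2)^2=0, (6-6)^2=0, (3-3)^2=0, (7-7)^2=0, (8-8)^2=0, (4-4)^2=0
sum(d^2) = 32.
Step 3: rho = 1 - 6*32 / (8*(8^2 - 1)) = 1 - 192/504 = 0.619048.
Step 4: Under H0, t = rho * sqrt((n-2)/(1-rho^2)) = 1.9308 ~ t(6).
Step 5: Two-sided p-value from the t-distribution with 6 df = 0.101733.
Step 6: alpha = 0.05. fail to reject H0.

rho = 0.6190, p = 0.101733, fail to reject H0 at alpha = 0.05.


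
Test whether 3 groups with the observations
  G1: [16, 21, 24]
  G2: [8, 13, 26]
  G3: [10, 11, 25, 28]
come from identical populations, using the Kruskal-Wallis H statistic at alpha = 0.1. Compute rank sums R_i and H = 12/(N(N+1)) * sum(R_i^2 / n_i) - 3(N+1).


Step 1: Combine all N = 10 observations and assign midranks.
sorted (value, group, rank): (8,G2,1), (10,G3,2), (11,G3,3), (13,G2,4), (16,G1,5), (21,G1,6), (24,G1,7), (25,G3,8), (26,G2,9), (28,G3,10)
Step 2: Sum ranks within each group.
R_1 = 18 (n_1 = 3)
R_2 = 14 (n_2 = 3)
R_3 = 23 (n_3 = 4)
Step 3: H = 12/(N(N+1)) * sum(R_i^2/n_i) - 3(N+1)
     = 12/(10*11) * (18^2/3 + 14^2/3 + 23^2/4) - 3*11
     = 0.109091 * 305.583 - 33
     = 0.336364.
Step 4: No ties, so H is used without correction.
Step 5: Under H0, H ~ chi^2(2); p-value = 0.845200.
Step 6: alpha = 0.1. fail to reject H0.

H = 0.3364, df = 2, p = 0.845200, fail to reject H0.
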